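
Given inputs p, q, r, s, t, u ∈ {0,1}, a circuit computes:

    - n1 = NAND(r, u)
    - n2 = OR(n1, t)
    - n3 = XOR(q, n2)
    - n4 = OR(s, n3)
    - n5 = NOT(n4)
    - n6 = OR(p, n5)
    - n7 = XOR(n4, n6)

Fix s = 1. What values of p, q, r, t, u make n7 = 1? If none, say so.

Check with s = 1 and p=0, q=0, r=0, t=0, u=0:
n1 = NAND(r, u) = NAND(0, 0) = 1
n2 = OR(n1, t) = OR(1, 0) = 1
n3 = XOR(q, n2) = XOR(0, 1) = 1
n4 = OR(s, n3) = OR(1, 1) = 1
n5 = NOT(n4) = NOT 1 = 0
n6 = OR(p, n5) = OR(0, 0) = 0
n7 = XOR(n4, n6) = XOR(1, 0) = 1
So n7 = 1.

p=0, q=0, r=0, t=0, u=0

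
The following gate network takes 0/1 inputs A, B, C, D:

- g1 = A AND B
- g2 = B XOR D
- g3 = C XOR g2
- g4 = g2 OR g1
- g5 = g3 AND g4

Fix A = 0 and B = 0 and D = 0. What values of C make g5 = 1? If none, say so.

With A = 0 and B = 0 and D = 0 fixed, none of the 2 settings of C give g5 = 1.
For example, with C=0:
g1 = A AND B = 0 AND 0 = 0
g2 = B XOR D = 0 XOR 0 = 0
g3 = C XOR g2 = 0 XOR 0 = 0
g4 = g2 OR g1 = 0 OR 0 = 0
g5 = g3 AND g4 = 0 AND 0 = 0
giving g5 = 0 ≠ 1.

no solution exists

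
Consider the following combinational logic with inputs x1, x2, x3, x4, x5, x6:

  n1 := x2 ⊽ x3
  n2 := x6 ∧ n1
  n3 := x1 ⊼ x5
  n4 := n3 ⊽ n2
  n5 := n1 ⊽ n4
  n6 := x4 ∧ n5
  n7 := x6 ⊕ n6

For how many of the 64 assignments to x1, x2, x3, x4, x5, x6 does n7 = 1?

32

n7 = x6 ⊕ n6 must be 1, so x6 and n6 differ.
Enumerating the 64 input combinations, 32 give n7 = 1 and 32 give n7 = 0.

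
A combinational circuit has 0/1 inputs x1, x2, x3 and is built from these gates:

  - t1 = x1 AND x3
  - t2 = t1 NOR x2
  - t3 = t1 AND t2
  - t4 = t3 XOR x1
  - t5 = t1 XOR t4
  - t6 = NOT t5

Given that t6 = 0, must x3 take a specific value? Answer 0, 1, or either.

0

t6 = NOT t5 must be 0, so t5 = 1.
t5 = t1 XOR t4 must be 1, so t1 and t4 differ.
Every assignment with t6 = 0 has x3 = 0; there are 2 such assignment(s).
  x1=1, x2=0, x3=0
  x1=1, x2=1, x3=0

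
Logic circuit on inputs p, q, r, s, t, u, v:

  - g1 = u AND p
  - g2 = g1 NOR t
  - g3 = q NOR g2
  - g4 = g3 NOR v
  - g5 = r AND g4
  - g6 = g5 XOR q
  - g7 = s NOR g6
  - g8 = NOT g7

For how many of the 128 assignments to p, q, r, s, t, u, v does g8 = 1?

g8 = NOT g7 must be 1, so g7 = 0.
Enumerating the 128 input combinations, 91 give g8 = 1 and 37 give g8 = 0.

91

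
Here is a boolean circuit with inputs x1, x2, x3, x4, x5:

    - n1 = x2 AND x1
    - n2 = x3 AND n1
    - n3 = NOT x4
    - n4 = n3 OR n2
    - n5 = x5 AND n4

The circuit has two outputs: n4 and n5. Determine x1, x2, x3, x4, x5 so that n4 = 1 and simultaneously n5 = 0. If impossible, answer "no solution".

Check with x1=0, x2=0, x3=1, x4=0, x5=0:
n1 = x2 AND x1 = 0 AND 0 = 0
n2 = x3 AND n1 = 1 AND 0 = 0
n3 = NOT x4 = NOT 0 = 1
n4 = n3 OR n2 = 1 OR 0 = 1
n5 = x5 AND n4 = 0 AND 1 = 0
So n4 = 1 and n5 = 0.

x1=0, x2=0, x3=1, x4=0, x5=0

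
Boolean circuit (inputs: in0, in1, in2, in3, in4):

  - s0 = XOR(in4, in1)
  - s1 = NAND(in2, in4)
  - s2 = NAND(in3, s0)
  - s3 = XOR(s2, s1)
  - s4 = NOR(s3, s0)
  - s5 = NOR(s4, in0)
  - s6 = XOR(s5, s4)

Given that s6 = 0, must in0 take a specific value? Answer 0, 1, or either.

1

s6 = XOR(s5, s4) must be 0, so s5 and s4 are equal.
Every assignment with s6 = 0 has in0 = 1; there are 10 such assignment(s).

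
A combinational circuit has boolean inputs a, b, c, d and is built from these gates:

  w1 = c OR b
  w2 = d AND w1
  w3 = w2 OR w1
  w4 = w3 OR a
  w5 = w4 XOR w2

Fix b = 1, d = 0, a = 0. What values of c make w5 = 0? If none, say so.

With b = 1, d = 0, a = 0 fixed, none of the 2 settings of c give w5 = 0.
For example, with c=0:
w1 = c OR b = 0 OR 1 = 1
w2 = d AND w1 = 0 AND 1 = 0
w3 = w2 OR w1 = 0 OR 1 = 1
w4 = w3 OR a = 1 OR 0 = 1
w5 = w4 XOR w2 = 1 XOR 0 = 1
giving w5 = 1 ≠ 0.

no solution exists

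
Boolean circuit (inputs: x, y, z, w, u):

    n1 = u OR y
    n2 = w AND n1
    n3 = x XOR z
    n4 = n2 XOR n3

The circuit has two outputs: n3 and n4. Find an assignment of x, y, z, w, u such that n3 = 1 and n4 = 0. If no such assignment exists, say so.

Check with x=0, y=1, z=1, w=1, u=0:
n1 = u OR y = 0 OR 1 = 1
n2 = w AND n1 = 1 AND 1 = 1
n3 = x XOR z = 0 XOR 1 = 1
n4 = n2 XOR n3 = 1 XOR 1 = 0
So n3 = 1 and n4 = 0.

x=0, y=1, z=1, w=1, u=0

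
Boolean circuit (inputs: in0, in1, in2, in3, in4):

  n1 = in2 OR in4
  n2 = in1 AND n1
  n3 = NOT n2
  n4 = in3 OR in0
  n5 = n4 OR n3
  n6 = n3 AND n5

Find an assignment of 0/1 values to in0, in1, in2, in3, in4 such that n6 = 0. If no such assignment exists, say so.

in0=0, in1=1, in2=1, in3=1, in4=0

n6 = n3 AND n5 must be 0, so at least one of n3, n5 is 0.
Check with in0=0, in1=1, in2=1, in3=1, in4=0:
n1 = in2 OR in4 = 1 OR 0 = 1
n2 = in1 AND n1 = 1 AND 1 = 1
n3 = NOT n2 = NOT 1 = 0
n4 = in3 OR in0 = 1 OR 0 = 1
n5 = n4 OR n3 = 1 OR 0 = 1
n6 = n3 AND n5 = 0 AND 1 = 0
So n6 = 0 as required.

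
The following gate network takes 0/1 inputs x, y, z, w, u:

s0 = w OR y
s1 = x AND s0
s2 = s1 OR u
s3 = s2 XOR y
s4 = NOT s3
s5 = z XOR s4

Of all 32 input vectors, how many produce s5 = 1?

16

s5 = z XOR s4 must be 1, so z and s4 differ.
Enumerating the 32 input combinations, 16 give s5 = 1 and 16 give s5 = 0.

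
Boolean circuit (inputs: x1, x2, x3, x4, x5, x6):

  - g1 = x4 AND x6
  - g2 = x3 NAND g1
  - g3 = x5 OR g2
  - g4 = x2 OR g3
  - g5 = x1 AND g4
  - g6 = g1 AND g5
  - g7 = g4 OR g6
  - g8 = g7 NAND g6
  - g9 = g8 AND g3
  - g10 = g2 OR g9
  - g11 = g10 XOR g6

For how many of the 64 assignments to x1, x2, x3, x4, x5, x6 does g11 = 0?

g11 = g10 XOR g6 must be 0, so g10 and g6 are equal.
Enumerating the 64 input combinations, 7 give g11 = 0 and 57 give g11 = 1.

7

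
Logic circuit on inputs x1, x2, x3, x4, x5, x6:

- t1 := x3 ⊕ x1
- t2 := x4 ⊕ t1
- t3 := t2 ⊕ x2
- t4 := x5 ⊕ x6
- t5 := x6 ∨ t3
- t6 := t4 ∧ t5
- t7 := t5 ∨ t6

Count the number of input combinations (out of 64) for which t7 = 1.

48

t7 = t5 ∨ t6 must be 1, so at least one of t5, t6 is 1.
Enumerating the 64 input combinations, 48 give t7 = 1 and 16 give t7 = 0.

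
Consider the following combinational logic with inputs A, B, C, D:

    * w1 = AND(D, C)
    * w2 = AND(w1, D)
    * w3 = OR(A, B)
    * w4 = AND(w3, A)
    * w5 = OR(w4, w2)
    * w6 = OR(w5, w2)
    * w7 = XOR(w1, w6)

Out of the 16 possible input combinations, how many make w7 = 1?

6

w7 = XOR(w1, w6) must be 1, so w1 and w6 differ.
Enumerating the 16 input combinations, 6 give w7 = 1 and 10 give w7 = 0.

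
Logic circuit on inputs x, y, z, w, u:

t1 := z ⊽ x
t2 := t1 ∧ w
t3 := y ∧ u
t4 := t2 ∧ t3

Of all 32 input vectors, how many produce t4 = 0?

31

t4 = t2 ∧ t3 must be 0, so at least one of t2, t3 is 0.
Enumerating the 32 input combinations, 31 give t4 = 0 and 1 give t4 = 1.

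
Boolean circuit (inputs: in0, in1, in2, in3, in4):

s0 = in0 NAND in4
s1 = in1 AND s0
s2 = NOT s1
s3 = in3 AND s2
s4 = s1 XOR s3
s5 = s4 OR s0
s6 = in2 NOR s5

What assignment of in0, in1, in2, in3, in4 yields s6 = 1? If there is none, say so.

Check with in0=1, in1=1, in2=0, in3=0, in4=1:
s0 = in0 NAND in4 = 1 NAND 1 = 0
s1 = in1 AND s0 = 1 AND 0 = 0
s2 = NOT s1 = NOT 0 = 1
s3 = in3 AND s2 = 0 AND 1 = 0
s4 = s1 XOR s3 = 0 XOR 0 = 0
s5 = s4 OR s0 = 0 OR 0 = 0
s6 = in2 NOR s5 = 0 NOR 0 = 1
So s6 = 1 as required.

in0=1, in1=1, in2=0, in3=0, in4=1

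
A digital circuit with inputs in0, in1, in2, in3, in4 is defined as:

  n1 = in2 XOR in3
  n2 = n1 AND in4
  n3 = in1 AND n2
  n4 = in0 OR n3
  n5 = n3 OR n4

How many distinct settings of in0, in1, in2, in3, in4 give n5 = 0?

n5 = n3 OR n4 must be 0, so both n3 = 0 and n4 = 0.
n3 = in1 AND n2 must be 0, so at least one of in1, n2 is 0.
Enumerating the 32 input combinations, 14 give n5 = 0 and 18 give n5 = 1.

14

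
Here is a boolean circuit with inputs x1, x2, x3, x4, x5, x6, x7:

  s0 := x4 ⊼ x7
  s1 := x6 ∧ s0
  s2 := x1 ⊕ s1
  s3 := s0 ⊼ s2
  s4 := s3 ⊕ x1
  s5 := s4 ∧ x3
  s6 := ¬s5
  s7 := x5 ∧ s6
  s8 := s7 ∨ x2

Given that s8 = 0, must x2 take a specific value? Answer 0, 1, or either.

s8 = s7 ∨ x2 must be 0, so both s7 = 0 and x2 = 0.
s7 = x5 ∧ s6 must be 0, so at least one of x5, s6 is 0.
Every assignment with s8 = 0 has x2 = 0; there are 40 such assignment(s).

0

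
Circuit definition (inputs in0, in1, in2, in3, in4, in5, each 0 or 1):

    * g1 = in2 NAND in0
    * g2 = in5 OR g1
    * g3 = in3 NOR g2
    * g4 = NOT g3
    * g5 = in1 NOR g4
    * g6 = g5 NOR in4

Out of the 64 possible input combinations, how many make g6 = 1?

31

g6 = g5 NOR in4 must be 1, so both g5 = 0 and in4 = 0.
Enumerating the 64 input combinations, 31 give g6 = 1 and 33 give g6 = 0.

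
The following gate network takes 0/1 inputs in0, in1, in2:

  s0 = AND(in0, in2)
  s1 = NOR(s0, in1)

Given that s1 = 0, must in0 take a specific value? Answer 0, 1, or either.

either

Both values of in0 occur among assignments with s1 = 0:
  in0=0: in0=0, in1=1, in2=0
  in0=1: in0=1, in1=0, in2=1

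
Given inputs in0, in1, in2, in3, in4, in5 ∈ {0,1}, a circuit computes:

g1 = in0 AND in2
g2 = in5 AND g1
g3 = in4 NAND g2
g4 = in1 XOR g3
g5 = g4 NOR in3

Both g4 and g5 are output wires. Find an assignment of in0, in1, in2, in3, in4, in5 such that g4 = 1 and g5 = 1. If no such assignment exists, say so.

no solution exists

Across all 64 input combinations, none give both g4 = 1 and g5 = 1.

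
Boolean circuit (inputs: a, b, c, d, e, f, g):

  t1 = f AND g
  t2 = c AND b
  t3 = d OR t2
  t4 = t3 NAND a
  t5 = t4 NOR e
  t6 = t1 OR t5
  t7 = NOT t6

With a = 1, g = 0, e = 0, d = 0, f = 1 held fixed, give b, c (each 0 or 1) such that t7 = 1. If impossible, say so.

b=0, c=0

Check with a = 1, g = 0, e = 0, d = 0, f = 1 and b=0, c=0:
t1 = f AND g = 1 AND 0 = 0
t2 = c AND b = 0 AND 0 = 0
t3 = d OR t2 = 0 OR 0 = 0
t4 = t3 NAND a = 0 NAND 1 = 1
t5 = t4 NOR e = 1 NOR 0 = 0
t6 = t1 OR t5 = 0 OR 0 = 0
t7 = NOT t6 = NOT 0 = 1
So t7 = 1.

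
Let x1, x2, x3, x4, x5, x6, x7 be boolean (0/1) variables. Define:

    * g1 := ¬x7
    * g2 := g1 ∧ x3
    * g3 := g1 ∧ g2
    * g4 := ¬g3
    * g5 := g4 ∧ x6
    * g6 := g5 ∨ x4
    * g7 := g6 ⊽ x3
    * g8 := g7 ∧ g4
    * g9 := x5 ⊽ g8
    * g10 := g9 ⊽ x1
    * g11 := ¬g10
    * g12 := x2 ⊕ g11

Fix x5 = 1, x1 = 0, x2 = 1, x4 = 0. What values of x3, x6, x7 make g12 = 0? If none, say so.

no solution exists

With x5 = 1, x1 = 0, x2 = 1, x4 = 0 fixed, none of the 8 settings of x3, x6, x7 give g12 = 0.
For example, with x3=0, x6=1, x7=0:
g1 = ¬x7 = ¬0 = 1
g2 = g1 ∧ x3 = 1 ∧ 0 = 0
g3 = g1 ∧ g2 = 1 ∧ 0 = 0
g4 = ¬g3 = ¬0 = 1
g5 = g4 ∧ x6 = 1 ∧ 1 = 1
g6 = g5 ∨ x4 = 1 ∨ 0 = 1
g7 = g6 ⊽ x3 = 1 ⊽ 0 = 0
g8 = g7 ∧ g4 = 0 ∧ 1 = 0
g9 = x5 ⊽ g8 = 1 ⊽ 0 = 0
g10 = g9 ⊽ x1 = 0 ⊽ 0 = 1
g11 = ¬g10 = ¬1 = 0
g12 = x2 ⊕ g11 = 1 ⊕ 0 = 1
giving g12 = 1 ≠ 0.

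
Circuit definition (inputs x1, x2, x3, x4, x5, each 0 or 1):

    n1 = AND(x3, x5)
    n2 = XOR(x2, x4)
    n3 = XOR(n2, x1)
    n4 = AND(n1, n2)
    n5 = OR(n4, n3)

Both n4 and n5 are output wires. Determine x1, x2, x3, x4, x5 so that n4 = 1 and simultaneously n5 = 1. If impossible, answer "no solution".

x1=1, x2=1, x3=1, x4=0, x5=1

Check with x1=1, x2=1, x3=1, x4=0, x5=1:
n1 = AND(x3, x5) = AND(1, 1) = 1
n2 = XOR(x2, x4) = XOR(1, 0) = 1
n3 = XOR(n2, x1) = XOR(1, 1) = 0
n4 = AND(n1, n2) = AND(1, 1) = 1
n5 = OR(n4, n3) = OR(1, 0) = 1
So n4 = 1 and n5 = 1.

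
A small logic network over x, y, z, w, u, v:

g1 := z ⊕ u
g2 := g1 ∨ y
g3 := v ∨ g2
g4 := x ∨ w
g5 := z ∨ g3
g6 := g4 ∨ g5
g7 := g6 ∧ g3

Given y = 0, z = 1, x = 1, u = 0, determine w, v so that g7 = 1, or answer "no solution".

Check with y = 0, z = 1, x = 1, u = 0 and w=1, v=0:
g1 = z ⊕ u = 1 ⊕ 0 = 1
g2 = g1 ∨ y = 1 ∨ 0 = 1
g3 = v ∨ g2 = 0 ∨ 1 = 1
g4 = x ∨ w = 1 ∨ 1 = 1
g5 = z ∨ g3 = 1 ∨ 1 = 1
g6 = g4 ∨ g5 = 1 ∨ 1 = 1
g7 = g6 ∧ g3 = 1 ∧ 1 = 1
So g7 = 1.

w=1 v=0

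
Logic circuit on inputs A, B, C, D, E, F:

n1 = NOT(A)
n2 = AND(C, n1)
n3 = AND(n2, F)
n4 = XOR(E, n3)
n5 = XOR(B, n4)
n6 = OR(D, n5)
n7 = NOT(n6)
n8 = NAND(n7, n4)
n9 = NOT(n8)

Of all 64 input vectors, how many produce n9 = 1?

n9 = NOT(n8) must be 1, so n8 = 0.
n8 = NAND(n7, n4) must be 0, so both n7 = 1 and n4 = 1.
Enumerating the 64 input combinations, 8 give n9 = 1 and 56 give n9 = 0.

8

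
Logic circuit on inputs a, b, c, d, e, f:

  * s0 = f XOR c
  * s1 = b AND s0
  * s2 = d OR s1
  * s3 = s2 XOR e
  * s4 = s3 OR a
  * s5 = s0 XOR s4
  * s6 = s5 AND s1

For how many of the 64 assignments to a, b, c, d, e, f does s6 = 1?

4

s6 = s5 AND s1 must be 1, so both s5 = 1 and s1 = 1.
s5 = s0 XOR s4 must be 1, so s0 and s4 differ.
Satisfying assignments:
  a=0, b=1, c=0, d=0, e=1, f=1
  a=0, b=1, c=0, d=1, e=1, f=1
  a=0, b=1, c=1, d=0, e=1, f=0
  a=0, b=1, c=1, d=1, e=1, f=0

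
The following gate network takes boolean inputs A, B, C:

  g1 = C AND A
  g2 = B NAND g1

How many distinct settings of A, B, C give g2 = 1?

g2 = B NAND g1 must be 1, so at least one of B, g1 is 0.
Enumerating the 8 input combinations, 7 give g2 = 1 and 1 give g2 = 0.

7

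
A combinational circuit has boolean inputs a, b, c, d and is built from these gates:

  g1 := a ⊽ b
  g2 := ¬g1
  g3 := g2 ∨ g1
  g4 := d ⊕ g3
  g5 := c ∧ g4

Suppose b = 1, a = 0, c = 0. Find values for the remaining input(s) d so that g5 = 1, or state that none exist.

With b = 1, a = 0, c = 0 fixed, none of the 2 settings of d give g5 = 1.
For example, with d=1:
g1 = a ⊽ b = 0 ⊽ 1 = 0
g2 = ¬g1 = ¬0 = 1
g3 = g2 ∨ g1 = 1 ∨ 0 = 1
g4 = d ⊕ g3 = 1 ⊕ 1 = 0
g5 = c ∧ g4 = 0 ∧ 0 = 0
giving g5 = 0 ≠ 1.

no solution exists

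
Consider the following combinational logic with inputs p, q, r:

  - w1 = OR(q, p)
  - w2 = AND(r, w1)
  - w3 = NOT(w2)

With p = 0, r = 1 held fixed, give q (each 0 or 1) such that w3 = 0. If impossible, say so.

q=1

Check with p = 0, r = 1 and q=1:
w1 = OR(q, p) = OR(1, 0) = 1
w2 = AND(r, w1) = AND(1, 1) = 1
w3 = NOT(w2) = NOT 1 = 0
So w3 = 0.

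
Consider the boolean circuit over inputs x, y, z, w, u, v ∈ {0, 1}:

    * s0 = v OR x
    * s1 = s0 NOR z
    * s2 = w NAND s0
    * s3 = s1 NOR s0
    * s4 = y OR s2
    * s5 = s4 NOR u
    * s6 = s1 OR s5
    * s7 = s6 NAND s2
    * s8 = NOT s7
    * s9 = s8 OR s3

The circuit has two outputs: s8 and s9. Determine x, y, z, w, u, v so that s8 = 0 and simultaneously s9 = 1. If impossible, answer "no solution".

Check with x=0 y=0 z=1 w=0 u=1 v=0:
s0 = v OR x = 0 OR 0 = 0
s1 = s0 NOR z = 0 NOR 1 = 0
s2 = w NAND s0 = 0 NAND 0 = 1
s3 = s1 NOR s0 = 0 NOR 0 = 1
s4 = y OR s2 = 0 OR 1 = 1
s5 = s4 NOR u = 1 NOR 1 = 0
s6 = s1 OR s5 = 0 OR 0 = 0
s7 = s6 NAND s2 = 0 NAND 1 = 1
s8 = NOT s7 = NOT 1 = 0
s9 = s8 OR s3 = 0 OR 1 = 1
So s8 = 0 and s9 = 1.

x=0 y=0 z=1 w=0 u=1 v=0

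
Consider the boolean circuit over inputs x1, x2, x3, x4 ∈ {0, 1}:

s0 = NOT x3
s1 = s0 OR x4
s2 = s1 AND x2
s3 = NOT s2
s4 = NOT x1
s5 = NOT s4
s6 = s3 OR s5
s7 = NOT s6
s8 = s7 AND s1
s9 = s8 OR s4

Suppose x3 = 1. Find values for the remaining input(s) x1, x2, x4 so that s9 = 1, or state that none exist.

s9 = s8 OR s4 must be 1, so at least one of s8, s4 is 1.
Check with x3 = 1 and x1=0, x2=0, x4=1:
s0 = NOT x3 = NOT 1 = 0
s1 = s0 OR x4 = 0 OR 1 = 1
s2 = s1 AND x2 = 1 AND 0 = 0
s3 = NOT s2 = NOT 0 = 1
s4 = NOT x1 = NOT 0 = 1
s5 = NOT s4 = NOT 1 = 0
s6 = s3 OR s5 = 1 OR 0 = 1
s7 = NOT s6 = NOT 1 = 0
s8 = s7 AND s1 = 0 AND 1 = 0
s9 = s8 OR s4 = 0 OR 1 = 1
So s9 = 1.

x1=0 x2=0 x4=1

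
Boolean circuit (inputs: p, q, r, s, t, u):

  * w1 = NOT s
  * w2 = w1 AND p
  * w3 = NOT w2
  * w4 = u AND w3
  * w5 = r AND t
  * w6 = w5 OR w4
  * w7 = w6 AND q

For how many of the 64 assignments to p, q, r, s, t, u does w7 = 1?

17

w7 = w6 AND q must be 1, so both w6 = 1 and q = 1.
w6 = w5 OR w4 must be 1, so at least one of w5, w4 is 1.
Enumerating the 64 input combinations, 17 give w7 = 1 and 47 give w7 = 0.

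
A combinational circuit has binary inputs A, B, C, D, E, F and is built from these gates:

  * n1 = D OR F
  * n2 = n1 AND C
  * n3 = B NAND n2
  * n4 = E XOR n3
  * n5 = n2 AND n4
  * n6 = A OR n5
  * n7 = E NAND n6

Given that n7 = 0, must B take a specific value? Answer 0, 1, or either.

either

Both values of B occur among assignments with n7 = 0:
  B=0: A=1, B=0, C=0, D=0, E=1, F=0
  B=1: A=0, B=1, C=1, D=0, E=1, F=1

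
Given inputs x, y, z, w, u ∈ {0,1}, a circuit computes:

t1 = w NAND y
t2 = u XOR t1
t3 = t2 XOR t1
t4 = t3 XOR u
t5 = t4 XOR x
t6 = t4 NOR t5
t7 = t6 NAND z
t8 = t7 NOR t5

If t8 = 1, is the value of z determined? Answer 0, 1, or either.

1

t8 = t7 NOR t5 must be 1, so both t7 = 0 and t5 = 0.
t7 = t6 NAND z must be 0, so both t6 = 1 and z = 1.
Every assignment with t8 = 1 has z = 1; there are 8 such assignment(s).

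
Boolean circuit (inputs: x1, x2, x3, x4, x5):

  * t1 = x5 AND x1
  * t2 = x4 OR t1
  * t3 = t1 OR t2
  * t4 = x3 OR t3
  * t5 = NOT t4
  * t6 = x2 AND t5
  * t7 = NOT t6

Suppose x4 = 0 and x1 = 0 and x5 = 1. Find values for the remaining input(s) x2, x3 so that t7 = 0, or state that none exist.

t7 = NOT t6 must be 0, so t6 = 1.
t6 = x2 AND t5 must be 1, so both x2 = 1 and t5 = 1.
Check with x4 = 0 and x1 = 0 and x5 = 1 and x2=1, x3=0:
t1 = x5 AND x1 = 1 AND 0 = 0
t2 = x4 OR t1 = 0 OR 0 = 0
t3 = t1 OR t2 = 0 OR 0 = 0
t4 = x3 OR t3 = 0 OR 0 = 0
t5 = NOT t4 = NOT 0 = 1
t6 = x2 AND t5 = 1 AND 1 = 1
t7 = NOT t6 = NOT 1 = 0
So t7 = 0.

x2=1 x3=0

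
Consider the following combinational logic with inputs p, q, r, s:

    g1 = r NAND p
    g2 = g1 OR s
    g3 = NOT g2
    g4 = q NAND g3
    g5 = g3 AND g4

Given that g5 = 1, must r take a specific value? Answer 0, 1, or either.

1

g5 = g3 AND g4 must be 1, so both g3 = 1 and g4 = 1.
g3 = NOT g2 must be 1, so g2 = 0.
Every assignment with g5 = 1 has r = 1; there are 1 such assignment(s).
  p=1, q=0, r=1, s=0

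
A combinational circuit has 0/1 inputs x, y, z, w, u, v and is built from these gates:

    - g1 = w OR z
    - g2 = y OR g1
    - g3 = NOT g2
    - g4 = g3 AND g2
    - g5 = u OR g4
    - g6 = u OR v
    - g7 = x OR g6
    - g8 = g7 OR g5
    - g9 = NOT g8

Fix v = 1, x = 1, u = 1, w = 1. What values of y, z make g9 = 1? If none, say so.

With v = 1, x = 1, u = 1, w = 1 fixed, none of the 4 settings of y, z give g9 = 1.
For example, with y=0, z=1:
g1 = w OR z = 1 OR 1 = 1
g2 = y OR g1 = 0 OR 1 = 1
g3 = NOT g2 = NOT 1 = 0
g4 = g3 AND g2 = 0 AND 1 = 0
g5 = u OR g4 = 1 OR 0 = 1
g6 = u OR v = 1 OR 1 = 1
g7 = x OR g6 = 1 OR 1 = 1
g8 = g7 OR g5 = 1 OR 1 = 1
g9 = NOT g8 = NOT 1 = 0
giving g9 = 0 ≠ 1.

no solution exists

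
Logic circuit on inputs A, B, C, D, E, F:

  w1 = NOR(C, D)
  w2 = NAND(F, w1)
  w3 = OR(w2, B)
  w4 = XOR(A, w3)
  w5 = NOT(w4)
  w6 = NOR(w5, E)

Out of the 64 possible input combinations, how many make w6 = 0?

48

w6 = NOR(w5, E) must be 0, so at least one of w5, E is 1.
Enumerating the 64 input combinations, 48 give w6 = 0 and 16 give w6 = 1.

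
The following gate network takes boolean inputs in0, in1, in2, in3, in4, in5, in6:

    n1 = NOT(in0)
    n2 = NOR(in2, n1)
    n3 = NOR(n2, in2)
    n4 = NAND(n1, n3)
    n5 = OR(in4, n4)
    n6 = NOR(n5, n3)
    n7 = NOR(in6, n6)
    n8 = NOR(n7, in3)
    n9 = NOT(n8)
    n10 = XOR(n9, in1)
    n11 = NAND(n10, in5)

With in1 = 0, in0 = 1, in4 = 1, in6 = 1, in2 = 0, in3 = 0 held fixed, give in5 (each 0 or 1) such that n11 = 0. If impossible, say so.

With in1 = 0, in0 = 1, in4 = 1, in6 = 1, in2 = 0, in3 = 0 fixed, none of the 2 settings of in5 give n11 = 0.
For example, with in5=1:
n1 = NOT(in0) = NOT 1 = 0
n2 = NOR(in2, n1) = NOR(0, 0) = 1
n3 = NOR(n2, in2) = NOR(1, 0) = 0
n4 = NAND(n1, n3) = NAND(0, 0) = 1
n5 = OR(in4, n4) = OR(1, 1) = 1
n6 = NOR(n5, n3) = NOR(1, 0) = 0
n7 = NOR(in6, n6) = NOR(1, 0) = 0
n8 = NOR(n7, in3) = NOR(0, 0) = 1
n9 = NOT(n8) = NOT 1 = 0
n10 = XOR(n9, in1) = XOR(0, 0) = 0
n11 = NAND(n10, in5) = NAND(0, 1) = 1
giving n11 = 1 ≠ 0.

no solution exists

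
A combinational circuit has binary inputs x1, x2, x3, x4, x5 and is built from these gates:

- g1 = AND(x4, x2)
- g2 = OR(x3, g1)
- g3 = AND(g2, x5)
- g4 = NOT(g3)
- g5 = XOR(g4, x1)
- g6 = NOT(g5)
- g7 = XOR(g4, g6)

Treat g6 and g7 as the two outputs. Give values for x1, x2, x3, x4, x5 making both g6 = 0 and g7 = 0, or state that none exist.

x1=1, x2=1, x3=0, x4=1, x5=1

Check with x1=1, x2=1, x3=0, x4=1, x5=1:
g1 = AND(x4, x2) = AND(1, 1) = 1
g2 = OR(x3, g1) = OR(0, 1) = 1
g3 = AND(g2, x5) = AND(1, 1) = 1
g4 = NOT(g3) = NOT 1 = 0
g5 = XOR(g4, x1) = XOR(0, 1) = 1
g6 = NOT(g5) = NOT 1 = 0
g7 = XOR(g4, g6) = XOR(0, 0) = 0
So g6 = 0 and g7 = 0.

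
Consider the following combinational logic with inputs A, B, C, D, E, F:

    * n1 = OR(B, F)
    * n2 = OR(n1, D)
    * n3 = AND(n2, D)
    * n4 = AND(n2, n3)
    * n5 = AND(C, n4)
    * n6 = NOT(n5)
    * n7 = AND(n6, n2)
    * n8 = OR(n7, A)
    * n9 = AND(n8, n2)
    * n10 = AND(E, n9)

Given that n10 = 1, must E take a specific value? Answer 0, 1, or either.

n10 = AND(E, n9) must be 1, so both E = 1 and n9 = 1.
Every assignment with n10 = 1 has E = 1; there are 24 such assignment(s).

1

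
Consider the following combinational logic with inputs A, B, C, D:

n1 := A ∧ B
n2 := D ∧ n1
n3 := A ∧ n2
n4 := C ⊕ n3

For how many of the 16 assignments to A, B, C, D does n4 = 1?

8

n4 = C ⊕ n3 must be 1, so C and n3 differ.
Enumerating the 16 input combinations, 8 give n4 = 1 and 8 give n4 = 0.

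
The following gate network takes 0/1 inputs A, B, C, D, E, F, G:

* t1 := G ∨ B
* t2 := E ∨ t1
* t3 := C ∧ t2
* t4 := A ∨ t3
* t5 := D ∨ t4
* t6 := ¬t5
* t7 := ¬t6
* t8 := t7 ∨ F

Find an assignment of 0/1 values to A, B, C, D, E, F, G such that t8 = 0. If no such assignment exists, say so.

t8 = t7 ∨ F must be 0, so both t7 = 0 and F = 0.
t7 = ¬t6 must be 0, so t6 = 1.
t6 = ¬t5 must be 1, so t5 = 0.
Check with A=0, B=0, C=0, D=0, E=1, F=0, G=1:
t1 = G ∨ B = 1 ∨ 0 = 1
t2 = E ∨ t1 = 1 ∨ 1 = 1
t3 = C ∧ t2 = 0 ∧ 1 = 0
t4 = A ∨ t3 = 0 ∨ 0 = 0
t5 = D ∨ t4 = 0 ∨ 0 = 0
t6 = ¬t5 = ¬0 = 1
t7 = ¬t6 = ¬1 = 0
t8 = t7 ∨ F = 0 ∨ 0 = 0
So t8 = 0 as required.

A=0, B=0, C=0, D=0, E=1, F=0, G=1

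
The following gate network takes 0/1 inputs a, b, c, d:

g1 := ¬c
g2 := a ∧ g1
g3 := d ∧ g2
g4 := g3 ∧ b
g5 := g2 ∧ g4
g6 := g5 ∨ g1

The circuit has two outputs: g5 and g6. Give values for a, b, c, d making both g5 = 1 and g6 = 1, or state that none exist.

a=1, b=1, c=0, d=1

Check with a=1, b=1, c=0, d=1:
g1 = ¬c = ¬0 = 1
g2 = a ∧ g1 = 1 ∧ 1 = 1
g3 = d ∧ g2 = 1 ∧ 1 = 1
g4 = g3 ∧ b = 1 ∧ 1 = 1
g5 = g2 ∧ g4 = 1 ∧ 1 = 1
g6 = g5 ∨ g1 = 1 ∨ 1 = 1
So g5 = 1 and g6 = 1.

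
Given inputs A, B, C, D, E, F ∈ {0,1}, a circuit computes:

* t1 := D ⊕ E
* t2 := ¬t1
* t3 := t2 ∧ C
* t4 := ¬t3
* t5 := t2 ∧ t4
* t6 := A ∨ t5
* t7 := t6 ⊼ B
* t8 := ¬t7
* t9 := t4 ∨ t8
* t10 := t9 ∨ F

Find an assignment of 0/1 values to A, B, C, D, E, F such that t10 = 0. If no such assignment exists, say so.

Check with A=0 B=0 C=1 D=1 E=1 F=0:
t1 = D ⊕ E = 1 ⊕ 1 = 0
t2 = ¬t1 = ¬0 = 1
t3 = t2 ∧ C = 1 ∧ 1 = 1
t4 = ¬t3 = ¬1 = 0
t5 = t2 ∧ t4 = 1 ∧ 0 = 0
t6 = A ∨ t5 = 0 ∨ 0 = 0
t7 = t6 ⊼ B = 0 ⊼ 0 = 1
t8 = ¬t7 = ¬1 = 0
t9 = t4 ∨ t8 = 0 ∨ 0 = 0
t10 = t9 ∨ F = 0 ∨ 0 = 0
So t10 = 0 as required.

A=0 B=0 C=1 D=1 E=1 F=0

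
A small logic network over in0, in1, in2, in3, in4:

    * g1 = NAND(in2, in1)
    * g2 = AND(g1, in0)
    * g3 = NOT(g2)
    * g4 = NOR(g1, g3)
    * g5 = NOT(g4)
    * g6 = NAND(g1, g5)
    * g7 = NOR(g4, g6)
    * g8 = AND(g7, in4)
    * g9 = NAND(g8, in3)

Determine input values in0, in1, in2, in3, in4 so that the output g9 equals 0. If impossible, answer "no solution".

g9 = NAND(g8, in3) must be 0, so both g8 = 1 and in3 = 1.
g8 = AND(g7, in4) must be 1, so both g7 = 1 and in4 = 1.
g7 = NOR(g4, g6) must be 1, so both g4 = 0 and g6 = 0.
Check with in0=0, in1=1, in2=0, in3=1, in4=1:
g1 = NAND(in2, in1) = NAND(0, 1) = 1
g2 = AND(g1, in0) = AND(1, 0) = 0
g3 = NOT(g2) = NOT 0 = 1
g4 = NOR(g1, g3) = NOR(1, 1) = 0
g5 = NOT(g4) = NOT 0 = 1
g6 = NAND(g1, g5) = NAND(1, 1) = 0
g7 = NOR(g4, g6) = NOR(0, 0) = 1
g8 = AND(g7, in4) = AND(1, 1) = 1
g9 = NAND(g8, in3) = NAND(1, 1) = 0
So g9 = 0 as required.

in0=0, in1=1, in2=0, in3=1, in4=1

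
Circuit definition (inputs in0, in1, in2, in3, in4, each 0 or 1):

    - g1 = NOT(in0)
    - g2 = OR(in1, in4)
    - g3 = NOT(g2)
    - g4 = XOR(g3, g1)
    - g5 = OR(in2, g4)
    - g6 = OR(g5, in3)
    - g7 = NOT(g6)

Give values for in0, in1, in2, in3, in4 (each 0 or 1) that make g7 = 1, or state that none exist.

Check with in0=1, in1=1, in2=0, in3=0, in4=0:
g1 = NOT(in0) = NOT 1 = 0
g2 = OR(in1, in4) = OR(1, 0) = 1
g3 = NOT(g2) = NOT 1 = 0
g4 = XOR(g3, g1) = XOR(0, 0) = 0
g5 = OR(in2, g4) = OR(0, 0) = 0
g6 = OR(g5, in3) = OR(0, 0) = 0
g7 = NOT(g6) = NOT 0 = 1
So g7 = 1 as required.

in0=1, in1=1, in2=0, in3=0, in4=0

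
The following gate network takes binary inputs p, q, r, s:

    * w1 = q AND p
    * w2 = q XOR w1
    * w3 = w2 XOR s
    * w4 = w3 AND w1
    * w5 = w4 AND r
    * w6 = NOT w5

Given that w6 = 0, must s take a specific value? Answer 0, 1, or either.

1

w6 = NOT w5 must be 0, so w5 = 1.
w5 = w4 AND r must be 1, so both w4 = 1 and r = 1.
w4 = w3 AND w1 must be 1, so both w3 = 1 and w1 = 1.
Every assignment with w6 = 0 has s = 1; there are 1 such assignment(s).
  p=1, q=1, r=1, s=1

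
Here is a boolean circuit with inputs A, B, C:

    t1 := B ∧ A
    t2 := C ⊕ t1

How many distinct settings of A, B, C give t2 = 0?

4

t2 = C ⊕ t1 must be 0, so C and t1 are equal.
Satisfying assignments:
  A=0, B=0, C=0
  A=0, B=1, C=0
  A=1, B=0, C=0
  A=1, B=1, C=1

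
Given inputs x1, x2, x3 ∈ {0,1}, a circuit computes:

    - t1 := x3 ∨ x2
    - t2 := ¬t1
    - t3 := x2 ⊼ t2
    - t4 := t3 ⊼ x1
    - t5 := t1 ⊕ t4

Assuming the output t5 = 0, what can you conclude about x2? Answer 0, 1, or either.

Both values of x2 occur among assignments with t5 = 0:
  x2=0: x1=0, x2=0, x3=1
  x2=1: x1=0, x2=1, x3=0

either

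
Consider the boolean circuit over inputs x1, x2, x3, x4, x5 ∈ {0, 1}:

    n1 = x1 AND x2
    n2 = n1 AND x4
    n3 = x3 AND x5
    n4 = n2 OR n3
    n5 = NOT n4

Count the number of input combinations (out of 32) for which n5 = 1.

21

n5 = NOT n4 must be 1, so n4 = 0.
n4 = n2 OR n3 must be 0, so both n2 = 0 and n3 = 0.
n2 = n1 AND x4 must be 0, so at least one of n1, x4 is 0.
Enumerating the 32 input combinations, 21 give n5 = 1 and 11 give n5 = 0.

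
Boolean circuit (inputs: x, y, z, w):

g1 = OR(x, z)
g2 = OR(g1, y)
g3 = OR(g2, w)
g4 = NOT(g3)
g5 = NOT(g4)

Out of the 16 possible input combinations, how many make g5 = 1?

g5 = NOT(g4) must be 1, so g4 = 0.
g4 = NOT(g3) must be 0, so g3 = 1.
g3 = OR(g2, w) must be 1, so at least one of g2, w is 1.
Enumerating the 16 input combinations, 15 give g5 = 1 and 1 give g5 = 0.

15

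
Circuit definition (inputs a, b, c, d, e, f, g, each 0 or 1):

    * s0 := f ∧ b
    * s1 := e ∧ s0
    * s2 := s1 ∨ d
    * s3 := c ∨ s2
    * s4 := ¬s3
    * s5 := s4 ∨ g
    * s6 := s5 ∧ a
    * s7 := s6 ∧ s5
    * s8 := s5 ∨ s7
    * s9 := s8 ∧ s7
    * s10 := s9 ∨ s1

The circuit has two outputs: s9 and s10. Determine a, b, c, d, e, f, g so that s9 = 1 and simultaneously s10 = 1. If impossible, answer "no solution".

Check with a=1 b=0 c=0 d=0 e=1 f=0 g=1:
s0 = f ∧ b = 0 ∧ 0 = 0
s1 = e ∧ s0 = 1 ∧ 0 = 0
s2 = s1 ∨ d = 0 ∨ 0 = 0
s3 = c ∨ s2 = 0 ∨ 0 = 0
s4 = ¬s3 = ¬0 = 1
s5 = s4 ∨ g = 1 ∨ 1 = 1
s6 = s5 ∧ a = 1 ∧ 1 = 1
s7 = s6 ∧ s5 = 1 ∧ 1 = 1
s8 = s5 ∨ s7 = 1 ∨ 1 = 1
s9 = s8 ∧ s7 = 1 ∧ 1 = 1
s10 = s9 ∨ s1 = 1 ∨ 0 = 1
So s9 = 1 and s10 = 1.

a=1 b=0 c=0 d=0 e=1 f=0 g=1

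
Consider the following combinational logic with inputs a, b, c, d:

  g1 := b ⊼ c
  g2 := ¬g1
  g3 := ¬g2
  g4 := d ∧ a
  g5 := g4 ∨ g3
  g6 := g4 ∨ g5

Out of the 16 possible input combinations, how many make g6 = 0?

g6 = g4 ∨ g5 must be 0, so both g4 = 0 and g5 = 0.
Satisfying assignments:
  a=0, b=1, c=1, d=0
  a=0, b=1, c=1, d=1
  a=1, b=1, c=1, d=0

3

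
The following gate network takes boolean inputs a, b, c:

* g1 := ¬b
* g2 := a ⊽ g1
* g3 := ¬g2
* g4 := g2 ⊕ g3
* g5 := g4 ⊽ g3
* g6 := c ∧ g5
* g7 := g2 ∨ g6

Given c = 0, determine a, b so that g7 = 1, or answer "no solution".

a=0, b=1

Check with c = 0 and a=0, b=1:
g1 = ¬b = ¬1 = 0
g2 = a ⊽ g1 = 0 ⊽ 0 = 1
g3 = ¬g2 = ¬1 = 0
g4 = g2 ⊕ g3 = 1 ⊕ 0 = 1
g5 = g4 ⊽ g3 = 1 ⊽ 0 = 0
g6 = c ∧ g5 = 0 ∧ 0 = 0
g7 = g2 ∨ g6 = 1 ∨ 0 = 1
So g7 = 1.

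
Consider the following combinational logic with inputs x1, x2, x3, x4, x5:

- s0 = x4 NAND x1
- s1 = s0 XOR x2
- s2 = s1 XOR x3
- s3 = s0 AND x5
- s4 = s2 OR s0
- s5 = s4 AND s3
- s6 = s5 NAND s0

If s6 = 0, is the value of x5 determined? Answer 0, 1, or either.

s6 = s5 NAND s0 must be 0, so both s5 = 1 and s0 = 1.
s5 = s4 AND s3 must be 1, so both s4 = 1 and s3 = 1.
Every assignment with s6 = 0 has x5 = 1; there are 12 such assignment(s).

1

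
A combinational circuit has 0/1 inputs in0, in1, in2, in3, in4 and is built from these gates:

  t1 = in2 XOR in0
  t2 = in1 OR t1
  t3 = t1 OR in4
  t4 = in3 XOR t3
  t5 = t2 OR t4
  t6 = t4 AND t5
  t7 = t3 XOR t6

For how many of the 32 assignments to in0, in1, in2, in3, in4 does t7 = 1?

16

t7 = t3 XOR t6 must be 1, so t3 and t6 differ.
Enumerating the 32 input combinations, 16 give t7 = 1 and 16 give t7 = 0.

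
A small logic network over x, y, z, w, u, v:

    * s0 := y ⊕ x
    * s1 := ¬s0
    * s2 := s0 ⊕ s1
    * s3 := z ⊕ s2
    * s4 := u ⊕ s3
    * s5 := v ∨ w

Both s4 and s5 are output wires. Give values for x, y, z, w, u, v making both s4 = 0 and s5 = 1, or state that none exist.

x=0, y=1, z=0, w=1, u=1, v=1

Check with x=0, y=1, z=0, w=1, u=1, v=1:
s0 = y ⊕ x = 1 ⊕ 0 = 1
s1 = ¬s0 = ¬1 = 0
s2 = s0 ⊕ s1 = 1 ⊕ 0 = 1
s3 = z ⊕ s2 = 0 ⊕ 1 = 1
s4 = u ⊕ s3 = 1 ⊕ 1 = 0
s5 = v ∨ w = 1 ∨ 1 = 1
So s4 = 0 and s5 = 1.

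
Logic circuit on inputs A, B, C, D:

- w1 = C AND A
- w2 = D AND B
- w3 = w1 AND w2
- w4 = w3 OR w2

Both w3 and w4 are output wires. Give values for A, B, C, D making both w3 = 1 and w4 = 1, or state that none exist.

Check with A=1, B=1, C=1, D=1:
w1 = C AND A = 1 AND 1 = 1
w2 = D AND B = 1 AND 1 = 1
w3 = w1 AND w2 = 1 AND 1 = 1
w4 = w3 OR w2 = 1 OR 1 = 1
So w3 = 1 and w4 = 1.

A=1, B=1, C=1, D=1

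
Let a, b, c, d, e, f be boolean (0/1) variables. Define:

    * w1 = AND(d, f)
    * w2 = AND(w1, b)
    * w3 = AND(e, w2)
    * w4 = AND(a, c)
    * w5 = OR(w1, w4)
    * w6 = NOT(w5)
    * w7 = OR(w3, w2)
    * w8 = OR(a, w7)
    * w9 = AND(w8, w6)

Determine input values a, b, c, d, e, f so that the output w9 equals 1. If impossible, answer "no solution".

Check with a=1 b=0 c=0 d=0 e=1 f=0:
w1 = AND(d, f) = AND(0, 0) = 0
w2 = AND(w1, b) = AND(0, 0) = 0
w3 = AND(e, w2) = AND(1, 0) = 0
w4 = AND(a, c) = AND(1, 0) = 0
w5 = OR(w1, w4) = OR(0, 0) = 0
w6 = NOT(w5) = NOT 0 = 1
w7 = OR(w3, w2) = OR(0, 0) = 0
w8 = OR(a, w7) = OR(1, 0) = 1
w9 = AND(w8, w6) = AND(1, 1) = 1
So w9 = 1 as required.

a=1 b=0 c=0 d=0 e=1 f=0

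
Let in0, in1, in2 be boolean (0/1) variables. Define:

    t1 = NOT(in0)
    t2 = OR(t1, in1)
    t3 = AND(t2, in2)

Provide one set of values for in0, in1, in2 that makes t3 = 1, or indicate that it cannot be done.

in0=0 in1=1 in2=1

t3 = AND(t2, in2) must be 1, so both t2 = 1 and in2 = 1.
Check with in0=0 in1=1 in2=1:
t1 = NOT(in0) = NOT 0 = 1
t2 = OR(t1, in1) = OR(1, 1) = 1
t3 = AND(t2, in2) = AND(1, 1) = 1
So t3 = 1 as required.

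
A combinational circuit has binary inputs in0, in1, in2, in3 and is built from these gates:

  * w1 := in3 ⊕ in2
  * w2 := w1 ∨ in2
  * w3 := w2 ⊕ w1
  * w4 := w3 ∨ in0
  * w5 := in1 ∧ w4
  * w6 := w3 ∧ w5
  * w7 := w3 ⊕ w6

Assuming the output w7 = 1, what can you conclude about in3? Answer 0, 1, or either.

1

w7 = w3 ⊕ w6 must be 1, so w3 and w6 differ.
Every assignment with w7 = 1 has in3 = 1; there are 2 such assignment(s).
  in0=0, in1=0, in2=1, in3=1
  in0=1, in1=0, in2=1, in3=1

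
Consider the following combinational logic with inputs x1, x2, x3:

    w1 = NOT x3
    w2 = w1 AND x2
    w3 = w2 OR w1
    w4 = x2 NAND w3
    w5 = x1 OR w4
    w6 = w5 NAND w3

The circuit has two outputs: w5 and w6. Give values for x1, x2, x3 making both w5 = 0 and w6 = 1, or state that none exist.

x1=0, x2=1, x3=0

Check with x1=0, x2=1, x3=0:
w1 = NOT x3 = NOT 0 = 1
w2 = w1 AND x2 = 1 AND 1 = 1
w3 = w2 OR w1 = 1 OR 1 = 1
w4 = x2 NAND w3 = 1 NAND 1 = 0
w5 = x1 OR w4 = 0 OR 0 = 0
w6 = w5 NAND w3 = 0 NAND 1 = 1
So w5 = 0 and w6 = 1.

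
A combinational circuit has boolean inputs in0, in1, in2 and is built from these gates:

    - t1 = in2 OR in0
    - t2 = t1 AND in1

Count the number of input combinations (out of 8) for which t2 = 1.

3

t2 = t1 AND in1 must be 1, so both t1 = 1 and in1 = 1.
t1 = in2 OR in0 must be 1, so at least one of in2, in0 is 1.
Enumerating the 8 input combinations, 3 give t2 = 1 and 5 give t2 = 0.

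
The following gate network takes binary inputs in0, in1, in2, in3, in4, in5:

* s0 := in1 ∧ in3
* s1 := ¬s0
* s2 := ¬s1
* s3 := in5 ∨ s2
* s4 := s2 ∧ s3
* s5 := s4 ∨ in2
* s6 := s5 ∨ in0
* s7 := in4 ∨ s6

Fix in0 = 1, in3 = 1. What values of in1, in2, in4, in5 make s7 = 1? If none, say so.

Check with in0 = 1, in3 = 1 and in1=0, in2=1, in4=1, in5=0:
s0 = in1 ∧ in3 = 0 ∧ 1 = 0
s1 = ¬s0 = ¬0 = 1
s2 = ¬s1 = ¬1 = 0
s3 = in5 ∨ s2 = 0 ∨ 0 = 0
s4 = s2 ∧ s3 = 0 ∧ 0 = 0
s5 = s4 ∨ in2 = 0 ∨ 1 = 1
s6 = s5 ∨ in0 = 1 ∨ 1 = 1
s7 = in4 ∨ s6 = 1 ∨ 1 = 1
So s7 = 1.

in1=0, in2=1, in4=1, in5=0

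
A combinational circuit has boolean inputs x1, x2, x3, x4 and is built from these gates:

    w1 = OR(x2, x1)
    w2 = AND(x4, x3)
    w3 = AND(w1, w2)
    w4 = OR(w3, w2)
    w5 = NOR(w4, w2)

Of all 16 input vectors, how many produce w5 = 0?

4

w5 = NOR(w4, w2) must be 0, so at least one of w4, w2 is 1.
Satisfying assignments:
  x1=0, x2=0, x3=1, x4=1
  x1=0, x2=1, x3=1, x4=1
  x1=1, x2=0, x3=1, x4=1
  x1=1, x2=1, x3=1, x4=1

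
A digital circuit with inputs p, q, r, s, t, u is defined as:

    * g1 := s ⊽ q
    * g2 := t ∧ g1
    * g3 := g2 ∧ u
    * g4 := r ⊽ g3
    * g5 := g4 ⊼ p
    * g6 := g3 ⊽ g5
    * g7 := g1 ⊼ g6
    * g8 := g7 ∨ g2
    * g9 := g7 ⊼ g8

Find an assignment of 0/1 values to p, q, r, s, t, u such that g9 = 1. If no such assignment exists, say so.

g9 = g7 ⊼ g8 must be 1, so at least one of g7, g8 is 0.
Check with p=1, q=0, r=0, s=0, t=0, u=0:
g1 = s ⊽ q = 0 ⊽ 0 = 1
g2 = t ∧ g1 = 0 ∧ 1 = 0
g3 = g2 ∧ u = 0 ∧ 0 = 0
g4 = r ⊽ g3 = 0 ⊽ 0 = 1
g5 = g4 ⊼ p = 1 ⊼ 1 = 0
g6 = g3 ⊽ g5 = 0 ⊽ 0 = 1
g7 = g1 ⊼ g6 = 1 ⊼ 1 = 0
g8 = g7 ∨ g2 = 0 ∨ 0 = 0
g9 = g7 ⊼ g8 = 0 ⊼ 0 = 1
So g9 = 1 as required.

p=1, q=0, r=0, s=0, t=0, u=0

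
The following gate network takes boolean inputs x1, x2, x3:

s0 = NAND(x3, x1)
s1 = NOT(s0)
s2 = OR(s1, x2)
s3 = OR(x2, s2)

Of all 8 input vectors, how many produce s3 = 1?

s3 = OR(x2, s2) must be 1, so at least one of x2, s2 is 1.
Satisfying assignments:
  x1=0, x2=1, x3=0
  x1=0, x2=1, x3=1
  x1=1, x2=0, x3=1
  x1=1, x2=1, x3=0
  x1=1, x2=1, x3=1

5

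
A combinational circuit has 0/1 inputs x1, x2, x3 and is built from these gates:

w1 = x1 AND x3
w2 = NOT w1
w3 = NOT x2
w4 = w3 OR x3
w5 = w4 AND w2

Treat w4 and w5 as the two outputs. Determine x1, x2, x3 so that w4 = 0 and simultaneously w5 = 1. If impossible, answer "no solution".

no solution exists

Across all 8 input combinations, none give both w4 = 0 and w5 = 1.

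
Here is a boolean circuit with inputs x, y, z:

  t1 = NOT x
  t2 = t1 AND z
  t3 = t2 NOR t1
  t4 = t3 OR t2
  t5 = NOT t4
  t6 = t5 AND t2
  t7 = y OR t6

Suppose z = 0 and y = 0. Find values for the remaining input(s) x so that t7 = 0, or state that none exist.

t7 = y OR t6 must be 0, so both y = 0 and t6 = 0.
t6 = t5 AND t2 must be 0, so at least one of t5, t2 is 0.
Check with z = 0 and y = 0 and x=0:
t1 = NOT x = NOT 0 = 1
t2 = t1 AND z = 1 AND 0 = 0
t3 = t2 NOR t1 = 0 NOR 1 = 0
t4 = t3 OR t2 = 0 OR 0 = 0
t5 = NOT t4 = NOT 0 = 1
t6 = t5 AND t2 = 1 AND 0 = 0
t7 = y OR t6 = 0 OR 0 = 0
So t7 = 0.

x=0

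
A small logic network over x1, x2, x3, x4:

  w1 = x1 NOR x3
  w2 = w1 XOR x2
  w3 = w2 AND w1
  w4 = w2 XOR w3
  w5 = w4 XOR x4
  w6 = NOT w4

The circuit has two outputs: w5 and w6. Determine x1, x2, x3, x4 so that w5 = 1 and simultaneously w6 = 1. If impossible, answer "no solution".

Check with x1=1, x2=0, x3=0, x4=1:
w1 = x1 NOR x3 = 1 NOR 0 = 0
w2 = w1 XOR x2 = 0 XOR 0 = 0
w3 = w2 AND w1 = 0 AND 0 = 0
w4 = w2 XOR w3 = 0 XOR 0 = 0
w5 = w4 XOR x4 = 0 XOR 1 = 1
w6 = NOT w4 = NOT 0 = 1
So w5 = 1 and w6 = 1.

x1=1, x2=0, x3=0, x4=1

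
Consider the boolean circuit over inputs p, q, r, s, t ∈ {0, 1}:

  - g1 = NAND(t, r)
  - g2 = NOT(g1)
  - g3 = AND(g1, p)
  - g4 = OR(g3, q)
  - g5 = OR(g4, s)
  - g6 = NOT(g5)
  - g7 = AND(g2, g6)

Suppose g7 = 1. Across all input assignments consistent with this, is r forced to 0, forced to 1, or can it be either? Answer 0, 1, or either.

g7 = AND(g2, g6) must be 1, so both g2 = 1 and g6 = 1.
Every assignment with g7 = 1 has r = 1; there are 2 such assignment(s).
  p=0, q=0, r=1, s=0, t=1
  p=1, q=0, r=1, s=0, t=1

1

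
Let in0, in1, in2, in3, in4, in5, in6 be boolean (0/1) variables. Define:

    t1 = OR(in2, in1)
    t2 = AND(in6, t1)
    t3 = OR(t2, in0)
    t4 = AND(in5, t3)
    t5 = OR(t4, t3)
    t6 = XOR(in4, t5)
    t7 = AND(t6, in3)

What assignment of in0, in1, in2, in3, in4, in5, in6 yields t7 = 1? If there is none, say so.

t7 = AND(t6, in3) must be 1, so both t6 = 1 and in3 = 1.
Check with in0=1 in1=1 in2=0 in3=1 in4=0 in5=1 in6=0:
t1 = OR(in2, in1) = OR(0, 1) = 1
t2 = AND(in6, t1) = AND(0, 1) = 0
t3 = OR(t2, in0) = OR(0, 1) = 1
t4 = AND(in5, t3) = AND(1, 1) = 1
t5 = OR(t4, t3) = OR(1, 1) = 1
t6 = XOR(in4, t5) = XOR(0, 1) = 1
t7 = AND(t6, in3) = AND(1, 1) = 1
So t7 = 1 as required.

in0=1 in1=1 in2=0 in3=1 in4=0 in5=1 in6=0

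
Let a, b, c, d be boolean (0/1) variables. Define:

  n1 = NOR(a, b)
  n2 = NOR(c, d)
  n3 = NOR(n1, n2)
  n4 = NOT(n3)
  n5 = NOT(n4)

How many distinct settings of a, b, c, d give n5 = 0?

7

n5 = NOT(n4) must be 0, so n4 = 1.
n4 = NOT(n3) must be 1, so n3 = 0.
n3 = NOR(n1, n2) must be 0, so at least one of n1, n2 is 1.
Enumerating the 16 input combinations, 7 give n5 = 0 and 9 give n5 = 1.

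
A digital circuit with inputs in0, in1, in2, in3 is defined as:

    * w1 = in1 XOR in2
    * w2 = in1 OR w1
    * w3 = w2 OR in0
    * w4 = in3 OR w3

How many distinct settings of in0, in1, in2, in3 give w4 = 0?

w4 = in3 OR w3 must be 0, so both in3 = 0 and w3 = 0.
w3 = w2 OR in0 must be 0, so both w2 = 0 and in0 = 0.
w2 = in1 OR w1 must be 0, so both in1 = 0 and w1 = 0.
Enumerating the 16 input combinations, 1 give w4 = 0 and 15 give w4 = 1.

1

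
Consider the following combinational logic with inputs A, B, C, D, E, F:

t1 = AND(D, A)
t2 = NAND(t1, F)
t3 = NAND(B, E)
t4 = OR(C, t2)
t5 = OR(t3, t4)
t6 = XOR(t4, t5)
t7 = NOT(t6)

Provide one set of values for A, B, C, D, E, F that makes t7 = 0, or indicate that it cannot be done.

A=1 B=1 C=0 D=1 E=0 F=1

Check with A=1 B=1 C=0 D=1 E=0 F=1:
t1 = AND(D, A) = AND(1, 1) = 1
t2 = NAND(t1, F) = NAND(1, 1) = 0
t3 = NAND(B, E) = NAND(1, 0) = 1
t4 = OR(C, t2) = OR(0, 0) = 0
t5 = OR(t3, t4) = OR(1, 0) = 1
t6 = XOR(t4, t5) = XOR(0, 1) = 1
t7 = NOT(t6) = NOT 1 = 0
So t7 = 0 as required.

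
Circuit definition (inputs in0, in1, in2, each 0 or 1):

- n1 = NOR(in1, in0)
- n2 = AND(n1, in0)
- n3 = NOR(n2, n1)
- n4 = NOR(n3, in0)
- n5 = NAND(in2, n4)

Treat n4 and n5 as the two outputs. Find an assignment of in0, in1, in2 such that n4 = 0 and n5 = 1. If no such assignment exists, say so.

Check with in0=0, in1=1, in2=1:
n1 = NOR(in1, in0) = NOR(1, 0) = 0
n2 = AND(n1, in0) = AND(0, 0) = 0
n3 = NOR(n2, n1) = NOR(0, 0) = 1
n4 = NOR(n3, in0) = NOR(1, 0) = 0
n5 = NAND(in2, n4) = NAND(1, 0) = 1
So n4 = 0 and n5 = 1.

in0=0, in1=1, in2=1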